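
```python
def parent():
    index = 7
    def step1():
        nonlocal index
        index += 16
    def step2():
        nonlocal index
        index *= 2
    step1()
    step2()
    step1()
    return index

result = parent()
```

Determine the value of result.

Step 1: index = 7.
Step 2: step1(): index = 7 + 16 = 23.
Step 3: step2(): index = 23 * 2 = 46.
Step 4: step1(): index = 46 + 16 = 62. result = 62

The answer is 62.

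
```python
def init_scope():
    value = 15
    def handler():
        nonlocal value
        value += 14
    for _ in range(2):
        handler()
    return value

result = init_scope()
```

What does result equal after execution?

Step 1: value = 15.
Step 2: handler() is called 2 times in a loop, each adding 14 via nonlocal.
Step 3: value = 15 + 14 * 2 = 43

The answer is 43.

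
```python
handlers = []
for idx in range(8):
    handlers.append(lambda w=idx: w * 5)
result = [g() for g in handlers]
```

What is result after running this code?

Step 1: Default arg w=idx captures idx at each iteration.
Step 2: handlers[k] has w defaulting to k, returns k * 5.
Step 3: result = [0, 5, 10, 15, 20, 25, 30, 35]

The answer is [0, 5, 10, 15, 20, 25, 30, 35].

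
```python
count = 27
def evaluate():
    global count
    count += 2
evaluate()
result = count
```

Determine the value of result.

Step 1: count = 27 globally.
Step 2: evaluate() modifies global count: count += 2 = 29.
Step 3: result = 29

The answer is 29.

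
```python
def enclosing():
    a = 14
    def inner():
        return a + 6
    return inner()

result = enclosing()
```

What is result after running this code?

Step 1: enclosing() defines a = 14.
Step 2: inner() reads a = 14 from enclosing scope, returns 14 + 6 = 20.
Step 3: result = 20

The answer is 20.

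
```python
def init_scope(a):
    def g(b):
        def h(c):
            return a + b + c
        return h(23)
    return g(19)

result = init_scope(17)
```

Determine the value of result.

Step 1: a = 17, b = 19, c = 23 across three nested scopes.
Step 2: h() accesses all three via LEGB rule.
Step 3: result = 17 + 19 + 23 = 59

The answer is 59.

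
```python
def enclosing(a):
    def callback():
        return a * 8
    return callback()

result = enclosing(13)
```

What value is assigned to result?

Step 1: enclosing(13) binds parameter a = 13.
Step 2: callback() accesses a = 13 from enclosing scope.
Step 3: result = 13 * 8 = 104

The answer is 104.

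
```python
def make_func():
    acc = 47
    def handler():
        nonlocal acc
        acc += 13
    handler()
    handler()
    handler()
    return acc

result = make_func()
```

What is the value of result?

Step 1: acc starts at 47.
Step 2: handler() is called 3 times, each adding 13.
Step 3: acc = 47 + 13 * 3 = 86

The answer is 86.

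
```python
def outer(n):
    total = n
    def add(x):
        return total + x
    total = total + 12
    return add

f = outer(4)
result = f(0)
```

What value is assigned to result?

Step 1: outer(4) sets total = 4, then total = 4 + 12 = 16.
Step 2: Closures capture by reference, so add sees total = 16.
Step 3: f(0) returns 16 + 0 = 16

The answer is 16.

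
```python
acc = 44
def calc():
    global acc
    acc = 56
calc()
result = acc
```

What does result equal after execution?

Step 1: acc = 44 globally.
Step 2: calc() declares global acc and sets it to 56.
Step 3: After calc(), global acc = 56. result = 56

The answer is 56.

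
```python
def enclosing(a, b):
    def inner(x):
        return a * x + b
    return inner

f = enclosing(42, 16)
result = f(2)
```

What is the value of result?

Step 1: enclosing(42, 16) captures a = 42, b = 16.
Step 2: f(2) computes 42 * 2 + 16 = 100.
Step 3: result = 100

The answer is 100.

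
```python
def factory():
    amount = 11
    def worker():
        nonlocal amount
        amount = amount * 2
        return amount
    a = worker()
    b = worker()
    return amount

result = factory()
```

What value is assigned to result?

Step 1: amount starts at 11.
Step 2: First worker(): amount = 11 * 2 = 22.
Step 3: Second worker(): amount = 22 * 2 = 44.
Step 4: result = 44

The answer is 44.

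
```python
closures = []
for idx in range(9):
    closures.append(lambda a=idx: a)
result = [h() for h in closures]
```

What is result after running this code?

Step 1: Default arg a=idx captures idx at each iteration.
Step 2: Each lambda has its own default: 0, 1, ..., 8.
Step 3: result = [0, 1, 2, 3, 4, 5, 6, 7, 8]

The answer is [0, 1, 2, 3, 4, 5, 6, 7, 8].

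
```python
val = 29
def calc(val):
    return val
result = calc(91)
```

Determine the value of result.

Step 1: Global val = 29.
Step 2: calc(91) takes parameter val = 91, which shadows the global.
Step 3: result = 91

The answer is 91.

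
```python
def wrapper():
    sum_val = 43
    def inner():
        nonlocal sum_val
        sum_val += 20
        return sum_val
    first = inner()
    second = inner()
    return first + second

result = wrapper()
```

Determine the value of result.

Step 1: sum_val starts at 43.
Step 2: First call: sum_val = 43 + 20 = 63, returns 63.
Step 3: Second call: sum_val = 63 + 20 = 83, returns 83.
Step 4: result = 63 + 83 = 146

The answer is 146.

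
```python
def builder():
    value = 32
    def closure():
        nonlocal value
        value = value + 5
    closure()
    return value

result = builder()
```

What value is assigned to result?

Step 1: builder() sets value = 32.
Step 2: closure() uses nonlocal to modify value in builder's scope: value = 32 + 5 = 37.
Step 3: builder() returns the modified value = 37

The answer is 37.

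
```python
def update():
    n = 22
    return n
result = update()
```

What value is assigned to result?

Step 1: update() defines n = 22 in its local scope.
Step 2: return n finds the local variable n = 22.
Step 3: result = 22

The answer is 22.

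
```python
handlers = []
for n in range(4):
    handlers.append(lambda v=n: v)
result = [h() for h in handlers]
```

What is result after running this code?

Step 1: Default arg v=n captures n at each iteration.
Step 2: Each lambda has its own default: 0, 1, ..., 3.
Step 3: result = [0, 1, 2, 3]

The answer is [0, 1, 2, 3].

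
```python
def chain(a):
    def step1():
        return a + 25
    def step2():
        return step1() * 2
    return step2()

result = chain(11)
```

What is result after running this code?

Step 1: chain(11) captures a = 11.
Step 2: step2() calls step1() which returns 11 + 25 = 36.
Step 3: step2() returns 36 * 2 = 72

The answer is 72.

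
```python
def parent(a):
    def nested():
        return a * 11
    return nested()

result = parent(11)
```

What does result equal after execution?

Step 1: parent(11) binds parameter a = 11.
Step 2: nested() accesses a = 11 from enclosing scope.
Step 3: result = 11 * 11 = 121

The answer is 121.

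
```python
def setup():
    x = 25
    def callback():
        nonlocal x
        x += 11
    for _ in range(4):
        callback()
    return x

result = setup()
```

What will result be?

Step 1: x = 25.
Step 2: callback() is called 4 times in a loop, each adding 11 via nonlocal.
Step 3: x = 25 + 11 * 4 = 69

The answer is 69.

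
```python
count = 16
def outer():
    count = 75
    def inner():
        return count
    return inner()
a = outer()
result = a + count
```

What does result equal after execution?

Step 1: outer() has local count = 75. inner() reads from enclosing.
Step 2: outer() returns 75. Global count = 16 unchanged.
Step 3: result = 75 + 16 = 91

The answer is 91.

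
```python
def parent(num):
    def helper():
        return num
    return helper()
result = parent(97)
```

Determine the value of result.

Step 1: parent(97) binds parameter num = 97.
Step 2: helper() looks up num in enclosing scope and finds the parameter num = 97.
Step 3: result = 97

The answer is 97.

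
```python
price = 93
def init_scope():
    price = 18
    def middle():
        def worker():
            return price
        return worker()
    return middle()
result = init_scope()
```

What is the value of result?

Step 1: init_scope() defines price = 18. middle() and worker() have no local price.
Step 2: worker() checks local (none), enclosing middle() (none), enclosing init_scope() and finds price = 18.
Step 3: result = 18

The answer is 18.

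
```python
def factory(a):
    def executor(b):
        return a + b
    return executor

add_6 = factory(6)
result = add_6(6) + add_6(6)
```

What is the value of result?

Step 1: add_6 captures a = 6.
Step 2: add_6(6) = 6 + 6 = 12, called twice.
Step 3: result = 12 + 12 = 24

The answer is 24.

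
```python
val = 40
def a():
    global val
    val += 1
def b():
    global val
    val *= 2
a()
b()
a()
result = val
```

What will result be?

Step 1: val = 40.
Step 2: a(): val = 40 + 1 = 41.
Step 3: b(): val = 41 * 2 = 82.
Step 4: a(): val = 82 + 1 = 83

The answer is 83.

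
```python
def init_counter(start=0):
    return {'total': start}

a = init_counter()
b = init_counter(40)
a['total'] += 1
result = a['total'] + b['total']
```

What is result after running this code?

Step 1: init_counter() returns a new dict each call (immutable default 0).
Step 2: a = {'total': 0}, b = {'total': 40}.
Step 3: a['total'] += 1 = 1. result = 1 + 40 = 41

The answer is 41.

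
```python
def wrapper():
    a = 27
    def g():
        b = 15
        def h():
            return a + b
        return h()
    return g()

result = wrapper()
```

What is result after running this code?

Step 1: wrapper() defines a = 27. g() defines b = 15.
Step 2: h() accesses both from enclosing scopes: a = 27, b = 15.
Step 3: result = 27 + 15 = 42

The answer is 42.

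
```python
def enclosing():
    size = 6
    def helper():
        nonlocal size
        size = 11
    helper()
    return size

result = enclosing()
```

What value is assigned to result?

Step 1: enclosing() sets size = 6.
Step 2: helper() uses nonlocal to reassign size = 11.
Step 3: result = 11

The answer is 11.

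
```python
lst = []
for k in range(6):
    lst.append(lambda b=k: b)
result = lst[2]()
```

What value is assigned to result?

Step 1: Default argument b=k captures k's value at each iteration.
Step 2: lst[2] captured b = 2 when k was 2.
Step 3: result = 2

The answer is 2.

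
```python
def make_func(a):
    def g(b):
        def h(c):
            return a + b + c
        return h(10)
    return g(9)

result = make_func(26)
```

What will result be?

Step 1: a = 26, b = 9, c = 10 across three nested scopes.
Step 2: h() accesses all three via LEGB rule.
Step 3: result = 26 + 9 + 10 = 45

The answer is 45.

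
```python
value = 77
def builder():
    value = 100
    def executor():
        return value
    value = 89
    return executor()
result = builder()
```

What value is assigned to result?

Step 1: builder() sets value = 100, then later value = 89.
Step 2: executor() is called after value is reassigned to 89. Closures capture variables by reference, not by value.
Step 3: result = 89

The answer is 89.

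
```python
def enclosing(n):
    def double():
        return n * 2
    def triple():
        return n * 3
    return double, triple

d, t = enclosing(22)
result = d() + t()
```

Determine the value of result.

Step 1: Both closures capture the same n = 22.
Step 2: d() = 22 * 2 = 44, t() = 22 * 3 = 66.
Step 3: result = 44 + 66 = 110

The answer is 110.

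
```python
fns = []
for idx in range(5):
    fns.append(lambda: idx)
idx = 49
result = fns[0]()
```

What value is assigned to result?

Step 1: Lambdas capture the variable idx by reference, not by value.
Step 2: After the loop, idx is reassigned to 49.
Step 3: fns[0]() looks up the current idx = 49. result = 49

The answer is 49.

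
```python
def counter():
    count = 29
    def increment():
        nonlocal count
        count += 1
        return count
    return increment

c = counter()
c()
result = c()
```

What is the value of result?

Step 1: counter() creates closure with count = 29.
Step 2: Each c() call increments count via nonlocal. After 2 calls: 29 + 2 = 31.
Step 3: result = 31

The answer is 31.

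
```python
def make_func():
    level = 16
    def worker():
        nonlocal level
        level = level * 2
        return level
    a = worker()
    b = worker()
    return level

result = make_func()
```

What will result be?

Step 1: level starts at 16.
Step 2: First worker(): level = 16 * 2 = 32.
Step 3: Second worker(): level = 32 * 2 = 64.
Step 4: result = 64

The answer is 64.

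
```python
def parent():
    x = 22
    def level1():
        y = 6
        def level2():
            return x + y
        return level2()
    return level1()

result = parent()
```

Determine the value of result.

Step 1: x = 22 in parent. y = 6 in level1.
Step 2: level2() reads x = 22 and y = 6 from enclosing scopes.
Step 3: result = 22 + 6 = 28

The answer is 28.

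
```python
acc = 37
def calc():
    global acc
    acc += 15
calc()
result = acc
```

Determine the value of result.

Step 1: acc = 37 globally.
Step 2: calc() modifies global acc: acc += 15 = 52.
Step 3: result = 52

The answer is 52.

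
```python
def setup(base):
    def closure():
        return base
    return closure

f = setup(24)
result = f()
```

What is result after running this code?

Step 1: setup(24) creates closure capturing base = 24.
Step 2: f() returns the captured base = 24.
Step 3: result = 24

The answer is 24.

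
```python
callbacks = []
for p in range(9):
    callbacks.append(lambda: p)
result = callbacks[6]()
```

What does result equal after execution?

Step 1: The loop creates 9 lambdas, all referencing the same variable p.
Step 2: After the loop, p = 8 (final value).
Step 3: callbacks[6]() looks up p at call time and finds 8. This is the late binding gotcha. result = 8

The answer is 8.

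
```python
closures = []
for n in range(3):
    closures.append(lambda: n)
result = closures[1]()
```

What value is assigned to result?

Step 1: The loop creates 3 lambdas, all referencing the same variable n.
Step 2: After the loop, n = 2 (final value).
Step 3: closures[1]() looks up n at call time and finds 2. This is the late binding gotcha. result = 2

The answer is 2.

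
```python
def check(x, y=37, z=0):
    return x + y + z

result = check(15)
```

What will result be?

Step 1: check(15) uses defaults y = 37, z = 0.
Step 2: Returns 15 + 37 + 0 = 52.
Step 3: result = 52

The answer is 52.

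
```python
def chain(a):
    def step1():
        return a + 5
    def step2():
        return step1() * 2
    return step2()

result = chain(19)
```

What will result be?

Step 1: chain(19) captures a = 19.
Step 2: step2() calls step1() which returns 19 + 5 = 24.
Step 3: step2() returns 24 * 2 = 48

The answer is 48.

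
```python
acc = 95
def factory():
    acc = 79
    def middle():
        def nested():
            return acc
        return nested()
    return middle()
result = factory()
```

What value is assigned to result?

Step 1: factory() defines acc = 79. middle() and nested() have no local acc.
Step 2: nested() checks local (none), enclosing middle() (none), enclosing factory() and finds acc = 79.
Step 3: result = 79

The answer is 79.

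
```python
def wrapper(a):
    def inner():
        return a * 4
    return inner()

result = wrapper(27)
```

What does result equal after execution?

Step 1: wrapper(27) binds parameter a = 27.
Step 2: inner() accesses a = 27 from enclosing scope.
Step 3: result = 27 * 4 = 108

The answer is 108.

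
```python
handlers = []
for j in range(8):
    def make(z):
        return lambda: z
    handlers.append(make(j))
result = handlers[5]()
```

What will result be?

Step 1: make(j) creates a new scope capturing z = j at call time.
Step 2: handlers[5] = make(5), so its lambda captures z = 5.
Step 3: result = 5 (closure factory fixes late binding)

The answer is 5.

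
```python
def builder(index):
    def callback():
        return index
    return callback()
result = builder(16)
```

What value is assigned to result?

Step 1: builder(16) binds parameter index = 16.
Step 2: callback() looks up index in enclosing scope and finds the parameter index = 16.
Step 3: result = 16

The answer is 16.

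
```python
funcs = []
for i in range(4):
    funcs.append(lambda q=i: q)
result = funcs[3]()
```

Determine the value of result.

Step 1: Default argument q=i captures i's value at each iteration.
Step 2: funcs[3] captured q = 3 when i was 3.
Step 3: result = 3

The answer is 3.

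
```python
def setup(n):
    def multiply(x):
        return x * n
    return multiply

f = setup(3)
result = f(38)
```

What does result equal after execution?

Step 1: setup(3) returns multiply closure with n = 3.
Step 2: f(38) computes 38 * 3 = 114.
Step 3: result = 114

The answer is 114.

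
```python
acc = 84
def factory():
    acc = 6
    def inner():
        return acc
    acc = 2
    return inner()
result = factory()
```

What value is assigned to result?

Step 1: factory() sets acc = 6, then later acc = 2.
Step 2: inner() is called after acc is reassigned to 2. Closures capture variables by reference, not by value.
Step 3: result = 2

The answer is 2.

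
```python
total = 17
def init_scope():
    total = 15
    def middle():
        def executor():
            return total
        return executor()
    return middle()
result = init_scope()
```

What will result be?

Step 1: init_scope() defines total = 15. middle() and executor() have no local total.
Step 2: executor() checks local (none), enclosing middle() (none), enclosing init_scope() and finds total = 15.
Step 3: result = 15

The answer is 15.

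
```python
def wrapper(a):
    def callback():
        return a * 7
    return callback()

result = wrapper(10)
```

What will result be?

Step 1: wrapper(10) binds parameter a = 10.
Step 2: callback() accesses a = 10 from enclosing scope.
Step 3: result = 10 * 7 = 70

The answer is 70.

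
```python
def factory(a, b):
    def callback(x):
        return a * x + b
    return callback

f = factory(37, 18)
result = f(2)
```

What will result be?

Step 1: factory(37, 18) captures a = 37, b = 18.
Step 2: f(2) computes 37 * 2 + 18 = 92.
Step 3: result = 92

The answer is 92.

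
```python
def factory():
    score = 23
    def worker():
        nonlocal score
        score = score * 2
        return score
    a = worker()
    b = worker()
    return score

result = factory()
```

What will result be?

Step 1: score starts at 23.
Step 2: First worker(): score = 23 * 2 = 46.
Step 3: Second worker(): score = 46 * 2 = 92.
Step 4: result = 92

The answer is 92.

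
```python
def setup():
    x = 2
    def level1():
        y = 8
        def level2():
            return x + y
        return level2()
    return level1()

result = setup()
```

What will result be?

Step 1: x = 2 in setup. y = 8 in level1.
Step 2: level2() reads x = 2 and y = 8 from enclosing scopes.
Step 3: result = 2 + 8 = 10

The answer is 10.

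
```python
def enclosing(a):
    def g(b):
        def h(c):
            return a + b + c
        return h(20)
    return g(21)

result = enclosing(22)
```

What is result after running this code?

Step 1: a = 22, b = 21, c = 20 across three nested scopes.
Step 2: h() accesses all three via LEGB rule.
Step 3: result = 22 + 21 + 20 = 63

The answer is 63.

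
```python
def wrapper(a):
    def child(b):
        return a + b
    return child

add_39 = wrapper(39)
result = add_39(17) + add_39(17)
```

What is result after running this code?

Step 1: add_39 captures a = 39.
Step 2: add_39(17) = 39 + 17 = 56, called twice.
Step 3: result = 56 + 56 = 112

The answer is 112.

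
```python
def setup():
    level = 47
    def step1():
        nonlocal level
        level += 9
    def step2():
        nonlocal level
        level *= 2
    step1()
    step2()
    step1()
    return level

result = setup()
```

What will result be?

Step 1: level = 47.
Step 2: step1(): level = 47 + 9 = 56.
Step 3: step2(): level = 56 * 2 = 112.
Step 4: step1(): level = 112 + 9 = 121. result = 121

The answer is 121.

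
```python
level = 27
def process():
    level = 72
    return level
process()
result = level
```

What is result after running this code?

Step 1: Global level = 27.
Step 2: process() creates local level = 72 (shadow, not modification).
Step 3: After process() returns, global level is unchanged. result = 27

The answer is 27.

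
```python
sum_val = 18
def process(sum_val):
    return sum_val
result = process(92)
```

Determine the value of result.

Step 1: Global sum_val = 18.
Step 2: process(92) takes parameter sum_val = 92, which shadows the global.
Step 3: result = 92

The answer is 92.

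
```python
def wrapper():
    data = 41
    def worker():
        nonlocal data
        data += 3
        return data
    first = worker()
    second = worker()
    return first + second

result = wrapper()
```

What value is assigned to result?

Step 1: data starts at 41.
Step 2: First call: data = 41 + 3 = 44, returns 44.
Step 3: Second call: data = 44 + 3 = 47, returns 47.
Step 4: result = 44 + 47 = 91

The answer is 91.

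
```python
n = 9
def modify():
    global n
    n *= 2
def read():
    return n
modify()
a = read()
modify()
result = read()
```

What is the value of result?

Step 1: n = 9.
Step 2: First modify(): n = 9 * 2 = 18.
Step 3: Second modify(): n = 18 * 2 = 36.
Step 4: read() returns 36

The answer is 36.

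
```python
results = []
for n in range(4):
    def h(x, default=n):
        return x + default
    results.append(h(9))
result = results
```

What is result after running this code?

Step 1: Default argument default=n is evaluated at function definition time.
Step 2: Each iteration creates h with default = current n value.
Step 3: h(9) returns 9 + default. results = [9, 10, 11, 12]

The answer is [9, 10, 11, 12].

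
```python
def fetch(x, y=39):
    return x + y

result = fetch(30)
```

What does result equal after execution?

Step 1: fetch(30) uses default y = 39.
Step 2: Returns 30 + 39 = 69.
Step 3: result = 69

The answer is 69.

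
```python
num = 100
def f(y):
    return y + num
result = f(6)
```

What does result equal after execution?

Step 1: num = 100 is defined globally.
Step 2: f(6) uses parameter y = 6 and looks up num from global scope = 100.
Step 3: result = 6 + 100 = 106

The answer is 106.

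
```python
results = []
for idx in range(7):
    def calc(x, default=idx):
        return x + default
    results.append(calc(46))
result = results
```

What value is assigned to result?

Step 1: Default argument default=idx is evaluated at function definition time.
Step 2: Each iteration creates calc with default = current idx value.
Step 3: calc(46) returns 46 + default. results = [46, 47, 48, 49, 50, 51, 52]

The answer is [46, 47, 48, 49, 50, 51, 52].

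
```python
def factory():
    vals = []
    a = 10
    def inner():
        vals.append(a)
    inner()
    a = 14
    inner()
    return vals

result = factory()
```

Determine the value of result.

Step 1: a = 10. inner() appends current a to vals.
Step 2: First inner(): appends 10. Then a = 14.
Step 3: Second inner(): appends 14 (closure sees updated a). result = [10, 14]

The answer is [10, 14].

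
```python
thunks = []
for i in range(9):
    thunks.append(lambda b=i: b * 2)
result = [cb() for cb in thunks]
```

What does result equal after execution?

Step 1: Default arg b=i captures i at each iteration.
Step 2: thunks[k] has b defaulting to k, returns k * 2.
Step 3: result = [0, 2, 4, 6, 8, 10, 12, 14, 16]

The answer is [0, 2, 4, 6, 8, 10, 12, 14, 16].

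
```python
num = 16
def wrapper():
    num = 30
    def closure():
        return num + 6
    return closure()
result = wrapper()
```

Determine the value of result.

Step 1: wrapper() shadows global num with num = 30.
Step 2: closure() finds num = 30 in enclosing scope, computes 30 + 6 = 36.
Step 3: result = 36

The answer is 36.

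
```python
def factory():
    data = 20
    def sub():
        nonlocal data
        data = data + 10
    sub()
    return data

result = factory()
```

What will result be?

Step 1: factory() sets data = 20.
Step 2: sub() uses nonlocal to modify data in factory's scope: data = 20 + 10 = 30.
Step 3: factory() returns the modified data = 30

The answer is 30.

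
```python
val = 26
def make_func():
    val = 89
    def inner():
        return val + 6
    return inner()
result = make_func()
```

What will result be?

Step 1: make_func() shadows global val with val = 89.
Step 2: inner() finds val = 89 in enclosing scope, computes 89 + 6 = 95.
Step 3: result = 95

The answer is 95.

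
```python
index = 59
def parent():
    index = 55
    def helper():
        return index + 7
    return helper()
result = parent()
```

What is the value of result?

Step 1: parent() shadows global index with index = 55.
Step 2: helper() finds index = 55 in enclosing scope, computes 55 + 7 = 62.
Step 3: result = 62

The answer is 62.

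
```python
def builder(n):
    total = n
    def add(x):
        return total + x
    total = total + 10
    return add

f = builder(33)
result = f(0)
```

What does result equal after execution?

Step 1: builder(33) sets total = 33, then total = 33 + 10 = 43.
Step 2: Closures capture by reference, so add sees total = 43.
Step 3: f(0) returns 43 + 0 = 43

The answer is 43.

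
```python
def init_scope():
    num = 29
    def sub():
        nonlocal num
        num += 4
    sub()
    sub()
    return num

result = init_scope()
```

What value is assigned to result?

Step 1: num starts at 29.
Step 2: sub() is called 2 times, each adding 4.
Step 3: num = 29 + 4 * 2 = 37

The answer is 37.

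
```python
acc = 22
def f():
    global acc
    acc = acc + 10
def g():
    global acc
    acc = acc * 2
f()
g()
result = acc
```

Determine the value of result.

Step 1: acc = 22.
Step 2: f() adds 10: acc = 22 + 10 = 32.
Step 3: g() doubles: acc = 32 * 2 = 64.
Step 4: result = 64

The answer is 64.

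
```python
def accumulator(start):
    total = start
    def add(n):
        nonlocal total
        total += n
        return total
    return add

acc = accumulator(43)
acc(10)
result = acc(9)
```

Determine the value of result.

Step 1: accumulator(43) creates closure with total = 43.
Step 2: First acc(10): total = 43 + 10 = 53.
Step 3: Second acc(9): total = 53 + 9 = 62. result = 62

The answer is 62.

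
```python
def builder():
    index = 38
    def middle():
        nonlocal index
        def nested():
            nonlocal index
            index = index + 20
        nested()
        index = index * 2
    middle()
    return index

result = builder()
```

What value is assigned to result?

Step 1: index = 38.
Step 2: nested() adds 20: index = 38 + 20 = 58.
Step 3: middle() doubles: index = 58 * 2 = 116.
Step 4: result = 116

The answer is 116.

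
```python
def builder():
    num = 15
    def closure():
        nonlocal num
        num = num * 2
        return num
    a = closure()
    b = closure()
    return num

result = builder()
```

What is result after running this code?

Step 1: num starts at 15.
Step 2: First closure(): num = 15 * 2 = 30.
Step 3: Second closure(): num = 30 * 2 = 60.
Step 4: result = 60

The answer is 60.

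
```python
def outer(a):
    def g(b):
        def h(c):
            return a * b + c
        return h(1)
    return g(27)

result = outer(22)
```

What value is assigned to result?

Step 1: a = 22, b = 27, c = 1.
Step 2: h() computes a * b + c = 22 * 27 + 1 = 595.
Step 3: result = 595

The answer is 595.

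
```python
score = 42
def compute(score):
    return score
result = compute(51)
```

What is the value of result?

Step 1: Global score = 42.
Step 2: compute(51) takes parameter score = 51, which shadows the global.
Step 3: result = 51

The answer is 51.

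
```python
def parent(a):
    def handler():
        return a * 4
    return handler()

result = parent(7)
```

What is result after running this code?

Step 1: parent(7) binds parameter a = 7.
Step 2: handler() accesses a = 7 from enclosing scope.
Step 3: result = 7 * 4 = 28

The answer is 28.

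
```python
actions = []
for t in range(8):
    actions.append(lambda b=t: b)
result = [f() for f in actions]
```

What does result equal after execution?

Step 1: Default arg b=t captures t at each iteration.
Step 2: Each lambda has its own default: 0, 1, ..., 7.
Step 3: result = [0, 1, 2, 3, 4, 5, 6, 7]

The answer is [0, 1, 2, 3, 4, 5, 6, 7].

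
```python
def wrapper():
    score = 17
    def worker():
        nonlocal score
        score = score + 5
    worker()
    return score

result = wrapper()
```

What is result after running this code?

Step 1: wrapper() sets score = 17.
Step 2: worker() uses nonlocal to modify score in wrapper's scope: score = 17 + 5 = 22.
Step 3: wrapper() returns the modified score = 22

The answer is 22.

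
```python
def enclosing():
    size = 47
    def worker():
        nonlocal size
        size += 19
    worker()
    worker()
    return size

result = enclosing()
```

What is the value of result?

Step 1: size starts at 47.
Step 2: worker() is called 2 times, each adding 19.
Step 3: size = 47 + 19 * 2 = 85

The answer is 85.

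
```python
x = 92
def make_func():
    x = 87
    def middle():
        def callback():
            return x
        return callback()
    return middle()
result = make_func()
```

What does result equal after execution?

Step 1: make_func() defines x = 87. middle() and callback() have no local x.
Step 2: callback() checks local (none), enclosing middle() (none), enclosing make_func() and finds x = 87.
Step 3: result = 87

The answer is 87.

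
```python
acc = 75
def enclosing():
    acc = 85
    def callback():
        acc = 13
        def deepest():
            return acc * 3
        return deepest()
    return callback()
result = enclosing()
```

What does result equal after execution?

Step 1: deepest() looks up acc through LEGB: not local, finds acc = 13 in enclosing callback().
Step 2: Returns 13 * 3 = 39.
Step 3: result = 39

The answer is 39.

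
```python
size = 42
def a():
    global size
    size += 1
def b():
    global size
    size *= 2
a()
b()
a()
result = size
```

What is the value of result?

Step 1: size = 42.
Step 2: a(): size = 42 + 1 = 43.
Step 3: b(): size = 43 * 2 = 86.
Step 4: a(): size = 86 + 1 = 87

The answer is 87.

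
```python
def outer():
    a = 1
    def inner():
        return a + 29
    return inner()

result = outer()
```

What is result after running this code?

Step 1: outer() defines a = 1.
Step 2: inner() reads a = 1 from enclosing scope, returns 1 + 29 = 30.
Step 3: result = 30

The answer is 30.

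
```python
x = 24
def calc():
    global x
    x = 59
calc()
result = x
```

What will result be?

Step 1: x = 24 globally.
Step 2: calc() declares global x and sets it to 59.
Step 3: After calc(), global x = 59. result = 59

The answer is 59.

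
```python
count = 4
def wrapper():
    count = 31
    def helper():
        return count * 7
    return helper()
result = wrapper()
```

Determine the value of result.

Step 1: wrapper() shadows global count with count = 31.
Step 2: helper() finds count = 31 in enclosing scope, computes 31 * 7 = 217.
Step 3: result = 217

The answer is 217.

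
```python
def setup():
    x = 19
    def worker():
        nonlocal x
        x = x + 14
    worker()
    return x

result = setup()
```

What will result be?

Step 1: setup() sets x = 19.
Step 2: worker() uses nonlocal to modify x in setup's scope: x = 19 + 14 = 33.
Step 3: setup() returns the modified x = 33

The answer is 33.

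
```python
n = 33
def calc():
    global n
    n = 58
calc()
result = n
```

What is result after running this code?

Step 1: n = 33 globally.
Step 2: calc() declares global n and sets it to 58.
Step 3: After calc(), global n = 58. result = 58

The answer is 58.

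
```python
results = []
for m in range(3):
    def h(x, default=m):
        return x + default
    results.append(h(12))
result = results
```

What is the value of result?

Step 1: Default argument default=m is evaluated at function definition time.
Step 2: Each iteration creates h with default = current m value.
Step 3: h(12) returns 12 + default. results = [12, 13, 14]

The answer is [12, 13, 14].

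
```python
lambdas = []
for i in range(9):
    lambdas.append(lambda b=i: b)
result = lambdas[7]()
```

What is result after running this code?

Step 1: Default argument b=i captures i's value at each iteration.
Step 2: lambdas[7] captured b = 7 when i was 7.
Step 3: result = 7

The answer is 7.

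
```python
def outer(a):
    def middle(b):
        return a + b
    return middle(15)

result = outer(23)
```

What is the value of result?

Step 1: outer(23) passes a = 23.
Step 2: middle(15) has b = 15, reads a = 23 from enclosing.
Step 3: result = 23 + 15 = 38

The answer is 38.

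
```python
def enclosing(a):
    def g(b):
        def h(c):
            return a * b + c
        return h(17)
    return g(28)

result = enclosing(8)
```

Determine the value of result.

Step 1: a = 8, b = 28, c = 17.
Step 2: h() computes a * b + c = 8 * 28 + 17 = 241.
Step 3: result = 241

The answer is 241.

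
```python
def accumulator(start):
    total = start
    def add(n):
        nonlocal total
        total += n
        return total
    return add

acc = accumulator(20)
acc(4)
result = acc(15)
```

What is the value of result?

Step 1: accumulator(20) creates closure with total = 20.
Step 2: First acc(4): total = 20 + 4 = 24.
Step 3: Second acc(15): total = 24 + 15 = 39. result = 39

The answer is 39.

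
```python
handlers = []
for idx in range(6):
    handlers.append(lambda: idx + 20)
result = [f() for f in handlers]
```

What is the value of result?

Step 1: All lambdas capture idx by reference. After the loop, idx = 5.
Step 2: Each call returns 5 + 20 = 25.
Step 3: result = [25, 25, 25, 25, 25, 25]

The answer is [25, 25, 25, 25, 25, 25].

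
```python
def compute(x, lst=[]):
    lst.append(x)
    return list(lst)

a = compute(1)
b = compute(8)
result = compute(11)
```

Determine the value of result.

Step 1: Default list is shared. list() creates copies for return values.
Step 2: Internal list grows: [1] -> [1, 8] -> [1, 8, 11].
Step 3: result = [1, 8, 11]

The answer is [1, 8, 11].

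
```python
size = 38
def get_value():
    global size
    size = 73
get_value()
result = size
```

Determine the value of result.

Step 1: size = 38 globally.
Step 2: get_value() declares global size and sets it to 73.
Step 3: After get_value(), global size = 73. result = 73

The answer is 73.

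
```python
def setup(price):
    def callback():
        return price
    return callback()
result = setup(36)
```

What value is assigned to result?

Step 1: setup(36) binds parameter price = 36.
Step 2: callback() looks up price in enclosing scope and finds the parameter price = 36.
Step 3: result = 36

The answer is 36.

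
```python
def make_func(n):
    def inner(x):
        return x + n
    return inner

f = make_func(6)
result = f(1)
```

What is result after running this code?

Step 1: make_func(6) creates a closure that captures n = 6.
Step 2: f(1) calls the closure with x = 1, returning 1 + 6 = 7.
Step 3: result = 7

The answer is 7.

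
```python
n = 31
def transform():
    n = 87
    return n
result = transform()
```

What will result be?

Step 1: Global n = 31.
Step 2: transform() creates local n = 87, shadowing the global.
Step 3: Returns local n = 87. result = 87

The answer is 87.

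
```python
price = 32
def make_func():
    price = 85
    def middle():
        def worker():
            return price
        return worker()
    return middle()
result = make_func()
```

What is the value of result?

Step 1: make_func() defines price = 85. middle() and worker() have no local price.
Step 2: worker() checks local (none), enclosing middle() (none), enclosing make_func() and finds price = 85.
Step 3: result = 85

The answer is 85.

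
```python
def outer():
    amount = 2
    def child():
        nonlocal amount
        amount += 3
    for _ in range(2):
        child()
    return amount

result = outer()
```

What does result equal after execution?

Step 1: amount = 2.
Step 2: child() is called 2 times in a loop, each adding 3 via nonlocal.
Step 3: amount = 2 + 3 * 2 = 8

The answer is 8.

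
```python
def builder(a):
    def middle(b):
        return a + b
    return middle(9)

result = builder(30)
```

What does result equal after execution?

Step 1: builder(30) passes a = 30.
Step 2: middle(9) has b = 9, reads a = 30 from enclosing.
Step 3: result = 30 + 9 = 39

The answer is 39.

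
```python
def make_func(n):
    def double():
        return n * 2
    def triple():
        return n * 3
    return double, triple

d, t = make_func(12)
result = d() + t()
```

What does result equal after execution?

Step 1: Both closures capture the same n = 12.
Step 2: d() = 12 * 2 = 24, t() = 12 * 3 = 36.
Step 3: result = 24 + 36 = 60

The answer is 60.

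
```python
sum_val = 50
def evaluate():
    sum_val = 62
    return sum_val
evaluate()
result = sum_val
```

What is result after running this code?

Step 1: Global sum_val = 50.
Step 2: evaluate() creates local sum_val = 62 (shadow, not modification).
Step 3: After evaluate() returns, global sum_val is unchanged. result = 50

The answer is 50.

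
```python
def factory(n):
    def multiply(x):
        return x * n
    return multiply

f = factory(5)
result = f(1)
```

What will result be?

Step 1: factory(5) returns multiply closure with n = 5.
Step 2: f(1) computes 1 * 5 = 5.
Step 3: result = 5

The answer is 5.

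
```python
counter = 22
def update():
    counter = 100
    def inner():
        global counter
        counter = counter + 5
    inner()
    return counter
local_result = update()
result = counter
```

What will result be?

Step 1: Global counter = 22. update() creates local counter = 100.
Step 2: inner() declares global counter and adds 5: global counter = 22 + 5 = 27.
Step 3: update() returns its local counter = 100 (unaffected by inner).
Step 4: result = global counter = 27

The answer is 27.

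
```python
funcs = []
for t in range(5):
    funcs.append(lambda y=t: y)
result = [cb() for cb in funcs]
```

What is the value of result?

Step 1: Default arg y=t captures t at each iteration.
Step 2: Each lambda has its own default: 0, 1, ..., 4.
Step 3: result = [0, 1, 2, 3, 4]

The answer is [0, 1, 2, 3, 4].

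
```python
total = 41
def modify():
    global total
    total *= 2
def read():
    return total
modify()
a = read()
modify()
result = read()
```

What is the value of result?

Step 1: total = 41.
Step 2: First modify(): total = 41 * 2 = 82.
Step 3: Second modify(): total = 82 * 2 = 164.
Step 4: read() returns 164

The answer is 164.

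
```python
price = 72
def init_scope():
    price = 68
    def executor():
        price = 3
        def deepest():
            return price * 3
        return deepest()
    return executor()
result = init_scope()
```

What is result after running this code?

Step 1: deepest() looks up price through LEGB: not local, finds price = 3 in enclosing executor().
Step 2: Returns 3 * 3 = 9.
Step 3: result = 9

The answer is 9.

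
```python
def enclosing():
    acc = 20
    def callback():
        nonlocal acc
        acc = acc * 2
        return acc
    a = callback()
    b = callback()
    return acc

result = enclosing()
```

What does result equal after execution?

Step 1: acc starts at 20.
Step 2: First callback(): acc = 20 * 2 = 40.
Step 3: Second callback(): acc = 40 * 2 = 80.
Step 4: result = 80

The answer is 80.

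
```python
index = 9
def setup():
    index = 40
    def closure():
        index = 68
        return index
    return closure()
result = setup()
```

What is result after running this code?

Step 1: Three scopes define index: global (9), setup (40), closure (68).
Step 2: closure() has its own local index = 68, which shadows both enclosing and global.
Step 3: result = 68 (local wins in LEGB)

The answer is 68.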